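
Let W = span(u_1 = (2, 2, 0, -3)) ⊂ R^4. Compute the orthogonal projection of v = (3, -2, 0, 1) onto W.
proj_W(v) = (-2/17, -2/17, 0, 3/17)

Set up U = [u_1 | ... | u_1] ∈ R^(4×1). The projector onto W = col(U) is P = U (U^T U)^(-1) U^T.
Compute U^T U =
  [17],
and U^T v = (-1).
Solve U^T U · c = U^T v for the coefficients: c = (-1/17). The projection is proj_W(v) = U c.
Check: (v - proj_W(v)) · u_1 = 0  (should be 0).
Result: proj_W(v) = (-2/17, -2/17, 0, 3/17).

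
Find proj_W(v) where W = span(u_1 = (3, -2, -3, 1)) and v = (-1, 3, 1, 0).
proj_W(v) = (-36/23, 24/23, 36/23, -12/23)

Set up U = [u_1 | ... | u_1] ∈ R^(4×1). The projector onto W = col(U) is P = U (U^T U)^(-1) U^T.
Compute U^T U =
  [23],
and U^T v = (-12).
Solve U^T U · c = U^T v for the coefficients: c = (-12/23). The projection is proj_W(v) = U c.
Check: (v - proj_W(v)) · u_1 = 0  (should be 0).
Result: proj_W(v) = (-36/23, 24/23, 36/23, -12/23).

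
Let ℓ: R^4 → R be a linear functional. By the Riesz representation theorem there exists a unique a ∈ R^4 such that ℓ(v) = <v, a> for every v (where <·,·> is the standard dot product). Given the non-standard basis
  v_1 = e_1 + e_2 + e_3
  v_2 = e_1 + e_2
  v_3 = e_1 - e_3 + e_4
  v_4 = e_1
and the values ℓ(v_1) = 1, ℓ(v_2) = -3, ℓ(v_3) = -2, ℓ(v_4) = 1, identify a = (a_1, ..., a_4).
a = (1, -4, 4, 1)

Write a = (a_1, ..., a_4) in the standard basis. For each basis vector v_i, ℓ(v_i) = <v_i, a> is a linear equation in the a_j's. Collect the n equations into a matrix system V a = ℓ, where row i of V is v_i (expressed in the standard basis). Since V is invertible (lower-triangular with 1s on the diagonal, up to permutation), solve by back-substitution:
  V =
[[1, 1, 1, 0],
 [1, 1, 0, 0],
 [1, 0, -1, 1],
 [1, 0, 0, 0]]
  V a = (1, -3, -2, 1)
Solving gives a = (1, -4, 4, 1).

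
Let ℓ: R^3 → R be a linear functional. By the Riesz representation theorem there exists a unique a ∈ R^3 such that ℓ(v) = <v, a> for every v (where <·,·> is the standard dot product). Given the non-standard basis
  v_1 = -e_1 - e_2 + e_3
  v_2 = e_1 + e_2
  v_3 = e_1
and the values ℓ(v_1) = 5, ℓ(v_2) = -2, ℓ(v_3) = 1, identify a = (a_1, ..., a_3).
a = (1, -3, 3)

Write a = (a_1, ..., a_3) in the standard basis. For each basis vector v_i, ℓ(v_i) = <v_i, a> is a linear equation in the a_j's. Collect the n equations into a matrix system V a = ℓ, where row i of V is v_i (expressed in the standard basis). Since V is invertible (lower-triangular with 1s on the diagonal, up to permutation), solve by back-substitution:
  V =
[[-1, -1, 1],
 [1, 1, 0],
 [1, 0, 0]]
  V a = (5, -2, 1)
Solving gives a = (1, -3, 3).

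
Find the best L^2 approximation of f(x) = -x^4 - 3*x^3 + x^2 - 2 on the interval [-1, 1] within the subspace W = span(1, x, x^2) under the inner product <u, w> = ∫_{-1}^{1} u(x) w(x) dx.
g(x) = x^2/7 - 9*x/5 - 67/35

The best approximation g ∈ W is the orthogonal projection of f onto W. Writing g = a_0 + a_1 x + a_2 x^2, the coefficients solve the normal equations G · a = b where
  G_{ij} = <φ_i, φ_j> and b_i = <f, φ_i>, with φ_0 = 1, φ_1 = x, φ_2 = x^2.
G =
  [2, 0, 2/3]
  [0, 2/3, 0]
  [2/3, 0, 2/5],
b = (-56/15, -6/5, -128/105).
Solving gives a_0 = -67/35, a_1 = -9/5, a_2 = 1/7, so
  g(x) = x^2/7 - 9*x/5 - 67/35.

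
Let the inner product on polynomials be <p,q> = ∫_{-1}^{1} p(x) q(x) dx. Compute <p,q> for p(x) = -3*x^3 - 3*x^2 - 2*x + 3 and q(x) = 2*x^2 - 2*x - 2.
<p,q> = -4/3

Expand the product: p(x)·q(x) = -6*x^5 + 8*x^3 + 16*x^2 - 2*x - 6.
∫_{-1}^{1} of each monomial x^k gives [2/(k+1) if k even, 0 if k odd]. Integrating term-by-term (or equivalently evaluating the antiderivative F(x) = -x^6 + 2*x^4 + 16*x^3/3 - x^2 - 6*x at the endpoints):
  F(1) − F(−1) = -2/3 − (2/3) = -4/3.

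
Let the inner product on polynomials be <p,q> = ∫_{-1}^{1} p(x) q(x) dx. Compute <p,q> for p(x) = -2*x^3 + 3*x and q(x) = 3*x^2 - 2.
<p,q> = 0

Expand the product: p(x)·q(x) = -6*x^5 + 13*x^3 - 6*x.
∫_{-1}^{1} of each monomial x^k gives [2/(k+1) if k even, 0 if k odd]. Integrating term-by-term (or equivalently evaluating the antiderivative F(x) = -x^6 + 13*x^4/4 - 3*x^2 at the endpoints):
  F(1) − F(−1) = -3/4 − (-3/4) = 0.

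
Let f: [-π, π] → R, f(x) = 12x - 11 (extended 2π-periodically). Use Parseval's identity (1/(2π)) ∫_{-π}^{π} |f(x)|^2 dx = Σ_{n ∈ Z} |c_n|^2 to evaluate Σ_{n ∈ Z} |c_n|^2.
Σ |c_n|^2 = 48π^2 + 121

Expand and integrate term by term over [-π, π]:
  ∫ (12x)^2 dx = 144·(2π^3/3); ∫ 2·12·(-11)·x dx = 0 (odd integrand); ∫ (-11)^2 dx = 121·2π.
So (1/(2π)) ∫_{-π}^{π} (12x - 11)^2 dx = 144π^2/3 + 121 = 48π^2 + 121.
Parseval ⇒ Σ |c_n|^2 = 48π^2 + 121.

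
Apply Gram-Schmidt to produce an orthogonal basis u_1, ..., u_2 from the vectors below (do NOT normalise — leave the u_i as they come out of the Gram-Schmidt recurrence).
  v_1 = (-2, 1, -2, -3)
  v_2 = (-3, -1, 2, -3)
Orthogonal basis:
  u_1 = (-2, 1, -2, -3)
  u_2 = (-17/9, -14/9, 28/9, -4/3)

Apply the Gram-Schmidt recurrence
  u_1 = v_1
  u_i = v_i − Σ_{j<i} ((v_i · u_j) / (u_j · u_j)) · u_j.

Step by step this gives:
  u_1 = (-2, 1, -2, -3)
  u_2 = (-17/9, -14/9, 28/9, -4/3)

Orthogonality check:
  u_2 · u_1 = 0 (should be 0)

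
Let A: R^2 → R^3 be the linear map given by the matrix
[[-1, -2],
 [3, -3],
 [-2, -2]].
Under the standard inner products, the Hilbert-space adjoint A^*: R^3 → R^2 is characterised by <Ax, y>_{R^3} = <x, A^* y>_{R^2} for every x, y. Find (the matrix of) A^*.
A^* = A^T =
[[-1, 3, -2],
 [-2, -3, -2]]

For real matrices with standard dot products, the defining identity <Ax, y> = <x, A^* y> gives (Ax)^T y = x^T (A^*) y, i.e. x^T A^T y = x^T (A^*) y. Since this holds for all x, y, we must have A^* = A^T. Therefore
A^* =
[[-1, 3, -2],
 [-2, -3, -2]].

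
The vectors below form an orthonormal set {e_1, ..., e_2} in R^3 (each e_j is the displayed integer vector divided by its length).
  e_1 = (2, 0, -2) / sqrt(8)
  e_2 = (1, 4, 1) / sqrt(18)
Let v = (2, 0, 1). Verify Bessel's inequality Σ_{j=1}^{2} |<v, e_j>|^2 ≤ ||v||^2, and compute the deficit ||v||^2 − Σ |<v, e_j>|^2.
Σ |<v, e_j>|^2 = 1; ||v||^2 = 5; deficit = 4

Write each e_j = u_j / sqrt(<u_j, u_j>) where u_j is the displayed integer vector. Then <v, e_j> = <v, u_j> / sqrt(<u_j, u_j>), so |<v, e_j>|^2 = <v, u_j>^2 / <u_j, u_j>.
Coefficients: <v, e_1> = 2/sqrt(8), <v, e_2> = 3/sqrt(18).
Square and sum: Σ |<v, e_j>|^2 = 1.
Compute ||v||^2 = v·v = 5.
Deficit = 5 − 1 = 4 ≥ 0, confirming Bessel's inequality. (The deficit equals ||v − Σ <v,e_j> e_j||^2, the squared distance from v to span{e_j}.)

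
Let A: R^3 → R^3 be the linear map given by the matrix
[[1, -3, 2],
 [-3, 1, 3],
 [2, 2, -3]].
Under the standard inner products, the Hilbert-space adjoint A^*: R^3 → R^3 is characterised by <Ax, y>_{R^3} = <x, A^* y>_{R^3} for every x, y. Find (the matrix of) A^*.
A^* = A^T =
[[1, -3, 2],
 [-3, 1, 2],
 [2, 3, -3]]

For real matrices with standard dot products, the defining identity <Ax, y> = <x, A^* y> gives (Ax)^T y = x^T (A^*) y, i.e. x^T A^T y = x^T (A^*) y. Since this holds for all x, y, we must have A^* = A^T. Therefore
A^* =
[[1, -3, 2],
 [-3, 1, 2],
 [2, 3, -3]].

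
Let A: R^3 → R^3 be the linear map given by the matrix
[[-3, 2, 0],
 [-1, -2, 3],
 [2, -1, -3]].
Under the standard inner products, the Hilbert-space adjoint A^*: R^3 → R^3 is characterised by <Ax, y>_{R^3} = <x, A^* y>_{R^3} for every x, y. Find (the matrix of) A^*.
A^* = A^T =
[[-3, -1, 2],
 [2, -2, -1],
 [0, 3, -3]]

For real matrices with standard dot products, the defining identity <Ax, y> = <x, A^* y> gives (Ax)^T y = x^T (A^*) y, i.e. x^T A^T y = x^T (A^*) y. Since this holds for all x, y, we must have A^* = A^T. Therefore
A^* =
[[-3, -1, 2],
 [2, -2, -1],
 [0, 3, -3]].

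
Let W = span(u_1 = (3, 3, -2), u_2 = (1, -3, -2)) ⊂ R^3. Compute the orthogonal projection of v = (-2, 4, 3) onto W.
proj_W(v) = (-35/19, 75/19, 60/19)

Set up U = [u_1 | ... | u_2] ∈ R^(3×2). The projector onto W = col(U) is P = U (U^T U)^(-1) U^T.
Compute U^T U =
  [22, -2]
  [-2, 14],
and U^T v = (0, -20).
Solve U^T U · c = U^T v for the coefficients: c = (-5/38, -55/38). The projection is proj_W(v) = U c.
Check: (v - proj_W(v)) · u_1 = 0  (should be 0).
Check: (v - proj_W(v)) · u_2 = 0  (should be 0).
Result: proj_W(v) = (-35/19, 75/19, 60/19).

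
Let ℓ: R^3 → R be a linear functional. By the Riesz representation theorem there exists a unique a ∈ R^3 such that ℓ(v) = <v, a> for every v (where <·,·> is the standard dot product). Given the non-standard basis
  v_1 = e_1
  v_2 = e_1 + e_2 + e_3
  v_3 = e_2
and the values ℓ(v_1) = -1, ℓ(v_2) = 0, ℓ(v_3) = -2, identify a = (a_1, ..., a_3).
a = (-1, -2, 3)

Write a = (a_1, ..., a_3) in the standard basis. For each basis vector v_i, ℓ(v_i) = <v_i, a> is a linear equation in the a_j's. Collect the n equations into a matrix system V a = ℓ, where row i of V is v_i (expressed in the standard basis). Since V is invertible (lower-triangular with 1s on the diagonal, up to permutation), solve by back-substitution:
  V =
[[1, 0, 0],
 [1, 1, 1],
 [0, 1, 0]]
  V a = (-1, 0, -2)
Solving gives a = (-1, -2, 3).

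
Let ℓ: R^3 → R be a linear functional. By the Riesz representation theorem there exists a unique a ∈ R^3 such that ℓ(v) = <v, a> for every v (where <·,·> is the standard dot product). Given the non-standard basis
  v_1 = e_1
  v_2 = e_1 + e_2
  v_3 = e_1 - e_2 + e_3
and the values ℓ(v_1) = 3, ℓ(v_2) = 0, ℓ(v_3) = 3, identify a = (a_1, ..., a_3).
a = (3, -3, -3)

Write a = (a_1, ..., a_3) in the standard basis. For each basis vector v_i, ℓ(v_i) = <v_i, a> is a linear equation in the a_j's. Collect the n equations into a matrix system V a = ℓ, where row i of V is v_i (expressed in the standard basis). Since V is invertible (lower-triangular with 1s on the diagonal, up to permutation), solve by back-substitution:
  V =
[[1, 0, 0],
 [1, 1, 0],
 [1, -1, 1]]
  V a = (3, 0, 3)
Solving gives a = (3, -3, -3).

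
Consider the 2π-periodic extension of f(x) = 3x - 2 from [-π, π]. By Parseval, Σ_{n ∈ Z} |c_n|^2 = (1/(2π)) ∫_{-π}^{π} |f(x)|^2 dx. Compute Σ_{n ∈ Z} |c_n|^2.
Σ |c_n|^2 = 3π^2 + 4

Expand and integrate term by term over [-π, π]:
  ∫ (3x)^2 dx = 9·(2π^3/3); ∫ 2·3·(-2)·x dx = 0 (odd integrand); ∫ (-2)^2 dx = 4·2π.
So (1/(2π)) ∫_{-π}^{π} (3x - 2)^2 dx = 9π^2/3 + 4 = 3π^2 + 4.
Parseval ⇒ Σ |c_n|^2 = 3π^2 + 4.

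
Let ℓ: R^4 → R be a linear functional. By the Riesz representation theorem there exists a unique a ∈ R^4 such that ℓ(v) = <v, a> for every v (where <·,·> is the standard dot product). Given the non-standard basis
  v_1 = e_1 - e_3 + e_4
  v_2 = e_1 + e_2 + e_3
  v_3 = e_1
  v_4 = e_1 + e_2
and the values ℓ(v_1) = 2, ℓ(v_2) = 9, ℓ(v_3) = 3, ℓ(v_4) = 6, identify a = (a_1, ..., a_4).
a = (3, 3, 3, 2)

Write a = (a_1, ..., a_4) in the standard basis. For each basis vector v_i, ℓ(v_i) = <v_i, a> is a linear equation in the a_j's. Collect the n equations into a matrix system V a = ℓ, where row i of V is v_i (expressed in the standard basis). Since V is invertible (lower-triangular with 1s on the diagonal, up to permutation), solve by back-substitution:
  V =
[[1, 0, -1, 1],
 [1, 1, 1, 0],
 [1, 0, 0, 0],
 [1, 1, 0, 0]]
  V a = (2, 9, 3, 6)
Solving gives a = (3, 3, 3, 2).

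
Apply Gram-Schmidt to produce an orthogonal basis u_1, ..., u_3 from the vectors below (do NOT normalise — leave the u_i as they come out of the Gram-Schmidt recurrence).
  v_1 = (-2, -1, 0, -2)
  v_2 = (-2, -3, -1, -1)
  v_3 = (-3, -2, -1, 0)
Orthogonal basis:
  u_1 = (-2, -1, 0, -2)
  u_2 = (0, -2, -1, 1)
  u_3 = (-11/9, 5/9, -1/6, 17/18)

Apply the Gram-Schmidt recurrence
  u_1 = v_1
  u_i = v_i − Σ_{j<i} ((v_i · u_j) / (u_j · u_j)) · u_j.

Step by step this gives:
  u_1 = (-2, -1, 0, -2)
  u_2 = (0, -2, -1, 1)
  u_3 = (-11/9, 5/9, -1/6, 17/18)

Orthogonality check:
  u_2 · u_1 = 0 (should be 0)
  u_3 · u_1 = 0 (should be 0)
  u_3 · u_2 = 0 (should be 0)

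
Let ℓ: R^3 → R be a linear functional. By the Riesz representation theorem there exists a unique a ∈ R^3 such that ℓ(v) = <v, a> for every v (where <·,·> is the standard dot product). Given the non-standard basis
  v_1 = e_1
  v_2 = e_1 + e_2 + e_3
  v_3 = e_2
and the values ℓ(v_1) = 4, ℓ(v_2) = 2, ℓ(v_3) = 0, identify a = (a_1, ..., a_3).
a = (4, 0, -2)

Write a = (a_1, ..., a_3) in the standard basis. For each basis vector v_i, ℓ(v_i) = <v_i, a> is a linear equation in the a_j's. Collect the n equations into a matrix system V a = ℓ, where row i of V is v_i (expressed in the standard basis). Since V is invertible (lower-triangular with 1s on the diagonal, up to permutation), solve by back-substitution:
  V =
[[1, 0, 0],
 [1, 1, 1],
 [0, 1, 0]]
  V a = (4, 2, 0)
Solving gives a = (4, 0, -2).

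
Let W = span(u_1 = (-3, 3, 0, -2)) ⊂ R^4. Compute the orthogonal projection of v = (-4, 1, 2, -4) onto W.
proj_W(v) = (-69/22, 69/22, 0, -23/11)

Set up U = [u_1 | ... | u_1] ∈ R^(4×1). The projector onto W = col(U) is P = U (U^T U)^(-1) U^T.
Compute U^T U =
  [22],
and U^T v = (23).
Solve U^T U · c = U^T v for the coefficients: c = (23/22). The projection is proj_W(v) = U c.
Check: (v - proj_W(v)) · u_1 = 0  (should be 0).
Result: proj_W(v) = (-69/22, 69/22, 0, -23/11).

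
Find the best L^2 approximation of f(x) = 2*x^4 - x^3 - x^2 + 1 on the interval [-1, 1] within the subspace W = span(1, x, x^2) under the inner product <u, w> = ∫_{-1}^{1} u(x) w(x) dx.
g(x) = 5*x^2/7 - 3*x/5 + 29/35

The best approximation g ∈ W is the orthogonal projection of f onto W. Writing g = a_0 + a_1 x + a_2 x^2, the coefficients solve the normal equations G · a = b where
  G_{ij} = <φ_i, φ_j> and b_i = <f, φ_i>, with φ_0 = 1, φ_1 = x, φ_2 = x^2.
G =
  [2, 0, 2/3]
  [0, 2/3, 0]
  [2/3, 0, 2/5],
b = (32/15, -2/5, 88/105).
Solving gives a_0 = 29/35, a_1 = -3/5, a_2 = 5/7, so
  g(x) = 5*x^2/7 - 3*x/5 + 29/35.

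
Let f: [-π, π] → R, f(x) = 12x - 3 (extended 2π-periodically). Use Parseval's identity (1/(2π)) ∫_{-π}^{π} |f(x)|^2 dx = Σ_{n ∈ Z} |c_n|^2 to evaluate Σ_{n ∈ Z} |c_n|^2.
Σ |c_n|^2 = 48π^2 + 9

Expand and integrate term by term over [-π, π]:
  ∫ (12x)^2 dx = 144·(2π^3/3); ∫ 2·12·(-3)·x dx = 0 (odd integrand); ∫ (-3)^2 dx = 9·2π.
So (1/(2π)) ∫_{-π}^{π} (12x - 3)^2 dx = 144π^2/3 + 9 = 48π^2 + 9.
Parseval ⇒ Σ |c_n|^2 = 48π^2 + 9.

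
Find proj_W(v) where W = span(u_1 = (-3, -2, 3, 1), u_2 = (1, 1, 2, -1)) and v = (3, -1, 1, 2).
proj_W(v) = (88/161, 74/161, 50/161, -60/161)

Set up U = [u_1 | ... | u_2] ∈ R^(4×2). The projector onto W = col(U) is P = U (U^T U)^(-1) U^T.
Compute U^T U =
  [23, 0]
  [0, 7],
and U^T v = (-2, 2).
Solve U^T U · c = U^T v for the coefficients: c = (-2/23, 2/7). The projection is proj_W(v) = U c.
Check: (v - proj_W(v)) · u_1 = 0  (should be 0).
Check: (v - proj_W(v)) · u_2 = 0  (should be 0).
Result: proj_W(v) = (88/161, 74/161, 50/161, -60/161).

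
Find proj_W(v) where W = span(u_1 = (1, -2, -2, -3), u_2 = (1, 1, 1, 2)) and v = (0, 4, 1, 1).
proj_W(v) = (-19/45, 13/9, 13/9, 34/15)

Set up U = [u_1 | ... | u_2] ∈ R^(4×2). The projector onto W = col(U) is P = U (U^T U)^(-1) U^T.
Compute U^T U =
  [18, -9]
  [-9, 7],
and U^T v = (-13, 7).
Solve U^T U · c = U^T v for the coefficients: c = (-28/45, 1/5). The projection is proj_W(v) = U c.
Check: (v - proj_W(v)) · u_1 = 0  (should be 0).
Check: (v - proj_W(v)) · u_2 = 0  (should be 0).
Result: proj_W(v) = (-19/45, 13/9, 13/9, 34/15).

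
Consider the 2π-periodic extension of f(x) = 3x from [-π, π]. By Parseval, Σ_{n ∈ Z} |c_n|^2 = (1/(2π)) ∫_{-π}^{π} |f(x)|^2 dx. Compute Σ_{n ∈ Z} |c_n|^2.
Σ |c_n|^2 = 3π^2

Expand and integrate term by term over [-π, π]:
  ∫ (3x)^2 dx = 9·(2π^3/3); ∫ 2·3·(0)·x dx = 0 (odd integrand); ∫ 0^2 dx = 0·2π.
So (1/(2π)) ∫_{-π}^{π} (3x)^2 dx = 9π^2/3 + 0 = 3π^2.
Parseval ⇒ Σ |c_n|^2 = 3π^2.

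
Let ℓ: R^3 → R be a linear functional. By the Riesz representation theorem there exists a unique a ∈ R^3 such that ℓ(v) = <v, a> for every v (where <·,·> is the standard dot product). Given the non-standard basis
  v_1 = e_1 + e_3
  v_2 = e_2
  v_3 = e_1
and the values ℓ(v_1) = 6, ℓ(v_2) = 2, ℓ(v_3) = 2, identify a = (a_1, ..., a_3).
a = (2, 2, 4)

Write a = (a_1, ..., a_3) in the standard basis. For each basis vector v_i, ℓ(v_i) = <v_i, a> is a linear equation in the a_j's. Collect the n equations into a matrix system V a = ℓ, where row i of V is v_i (expressed in the standard basis). Since V is invertible (lower-triangular with 1s on the diagonal, up to permutation), solve by back-substitution:
  V =
[[1, 0, 1],
 [0, 1, 0],
 [1, 0, 0]]
  V a = (6, 2, 2)
Solving gives a = (2, 2, 4).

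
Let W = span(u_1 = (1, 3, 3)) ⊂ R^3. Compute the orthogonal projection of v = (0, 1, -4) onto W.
proj_W(v) = (-9/19, -27/19, -27/19)

Set up U = [u_1 | ... | u_1] ∈ R^(3×1). The projector onto W = col(U) is P = U (U^T U)^(-1) U^T.
Compute U^T U =
  [19],
and U^T v = (-9).
Solve U^T U · c = U^T v for the coefficients: c = (-9/19). The projection is proj_W(v) = U c.
Check: (v - proj_W(v)) · u_1 = 0  (should be 0).
Result: proj_W(v) = (-9/19, -27/19, -27/19).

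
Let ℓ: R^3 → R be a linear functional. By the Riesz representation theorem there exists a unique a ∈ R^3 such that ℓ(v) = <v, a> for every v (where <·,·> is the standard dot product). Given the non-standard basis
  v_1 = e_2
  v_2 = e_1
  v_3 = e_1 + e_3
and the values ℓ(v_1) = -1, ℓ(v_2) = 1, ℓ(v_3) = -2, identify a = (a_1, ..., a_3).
a = (1, -1, -3)

Write a = (a_1, ..., a_3) in the standard basis. For each basis vector v_i, ℓ(v_i) = <v_i, a> is a linear equation in the a_j's. Collect the n equations into a matrix system V a = ℓ, where row i of V is v_i (expressed in the standard basis). Since V is invertible (lower-triangular with 1s on the diagonal, up to permutation), solve by back-substitution:
  V =
[[0, 1, 0],
 [1, 0, 0],
 [1, 0, 1]]
  V a = (-1, 1, -2)
Solving gives a = (1, -1, -3).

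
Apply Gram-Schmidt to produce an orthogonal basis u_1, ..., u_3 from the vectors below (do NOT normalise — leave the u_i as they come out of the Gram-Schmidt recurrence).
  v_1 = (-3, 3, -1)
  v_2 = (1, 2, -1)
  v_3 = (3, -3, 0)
Orthogonal basis:
  u_1 = (-3, 3, -1)
  u_2 = (31/19, 26/19, -15/19)
  u_3 = (-9/98, -18/49, -81/98)

Apply the Gram-Schmidt recurrence
  u_1 = v_1
  u_i = v_i − Σ_{j<i} ((v_i · u_j) / (u_j · u_j)) · u_j.

Step by step this gives:
  u_1 = (-3, 3, -1)
  u_2 = (31/19, 26/19, -15/19)
  u_3 = (-9/98, -18/49, -81/98)

Orthogonality check:
  u_2 · u_1 = 0 (should be 0)
  u_3 · u_1 = 0 (should be 0)
  u_3 · u_2 = 0 (should be 0)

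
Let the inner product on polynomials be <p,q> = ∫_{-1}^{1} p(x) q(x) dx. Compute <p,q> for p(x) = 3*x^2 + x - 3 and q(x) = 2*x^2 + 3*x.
<p,q> = 2/5

Expand the product: p(x)·q(x) = 6*x^4 + 11*x^3 - 3*x^2 - 9*x.
∫_{-1}^{1} of each monomial x^k gives [2/(k+1) if k even, 0 if k odd]. Integrating term-by-term (or equivalently evaluating the antiderivative F(x) = 6*x^5/5 + 11*x^4/4 - x^3 - 9*x^2/2 at the endpoints):
  F(1) − F(−1) = -31/20 − (-39/20) = 2/5.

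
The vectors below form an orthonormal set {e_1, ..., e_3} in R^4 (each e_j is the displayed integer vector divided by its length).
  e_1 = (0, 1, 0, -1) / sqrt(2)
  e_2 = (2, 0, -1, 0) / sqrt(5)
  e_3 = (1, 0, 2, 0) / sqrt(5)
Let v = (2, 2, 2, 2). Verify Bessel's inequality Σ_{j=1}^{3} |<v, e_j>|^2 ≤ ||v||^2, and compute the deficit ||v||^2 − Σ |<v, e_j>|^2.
Σ |<v, e_j>|^2 = 8; ||v||^2 = 16; deficit = 8

Write each e_j = u_j / sqrt(<u_j, u_j>) where u_j is the displayed integer vector. Then <v, e_j> = <v, u_j> / sqrt(<u_j, u_j>), so |<v, e_j>|^2 = <v, u_j>^2 / <u_j, u_j>.
Coefficients: <v, e_1> = 0/sqrt(2), <v, e_2> = 2/sqrt(5), <v, e_3> = 6/sqrt(5).
Square and sum: Σ |<v, e_j>|^2 = 8.
Compute ||v||^2 = v·v = 16.
Deficit = 16 − 8 = 8 ≥ 0, confirming Bessel's inequality. (The deficit equals ||v − Σ <v,e_j> e_j||^2, the squared distance from v to span{e_j}.)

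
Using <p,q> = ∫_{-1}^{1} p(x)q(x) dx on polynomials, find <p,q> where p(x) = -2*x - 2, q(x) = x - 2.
<p,q> = 20/3

Expand the product: p(x)·q(x) = -2*x^2 + 2*x + 4.
∫_{-1}^{1} of each monomial x^k gives [2/(k+1) if k even, 0 if k odd]. Integrating term-by-term (or equivalently evaluating the antiderivative F(x) = -2*x^3/3 + x^2 + 4*x at the endpoints):
  F(1) − F(−1) = 13/3 − (-7/3) = 20/3.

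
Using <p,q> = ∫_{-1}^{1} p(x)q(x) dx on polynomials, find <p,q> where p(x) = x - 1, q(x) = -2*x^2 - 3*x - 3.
<p,q> = 16/3

Expand the product: p(x)·q(x) = -2*x^3 - x^2 + 3.
∫_{-1}^{1} of each monomial x^k gives [2/(k+1) if k even, 0 if k odd]. Integrating term-by-term (or equivalently evaluating the antiderivative F(x) = -x^4/2 - x^3/3 + 3*x at the endpoints):
  F(1) − F(−1) = 13/6 − (-19/6) = 16/3.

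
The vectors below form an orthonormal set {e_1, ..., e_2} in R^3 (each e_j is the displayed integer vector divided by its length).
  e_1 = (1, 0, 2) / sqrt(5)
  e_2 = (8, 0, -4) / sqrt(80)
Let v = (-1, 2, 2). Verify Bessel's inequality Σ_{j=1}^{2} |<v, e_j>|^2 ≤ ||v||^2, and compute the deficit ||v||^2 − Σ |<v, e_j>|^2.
Σ |<v, e_j>|^2 = 5; ||v||^2 = 9; deficit = 4

Write each e_j = u_j / sqrt(<u_j, u_j>) where u_j is the displayed integer vector. Then <v, e_j> = <v, u_j> / sqrt(<u_j, u_j>), so |<v, e_j>|^2 = <v, u_j>^2 / <u_j, u_j>.
Coefficients: <v, e_1> = 3/sqrt(5), <v, e_2> = -16/sqrt(80).
Square and sum: Σ |<v, e_j>|^2 = 5.
Compute ||v||^2 = v·v = 9.
Deficit = 9 − 5 = 4 ≥ 0, confirming Bessel's inequality. (The deficit equals ||v − Σ <v,e_j> e_j||^2, the squared distance from v to span{e_j}.)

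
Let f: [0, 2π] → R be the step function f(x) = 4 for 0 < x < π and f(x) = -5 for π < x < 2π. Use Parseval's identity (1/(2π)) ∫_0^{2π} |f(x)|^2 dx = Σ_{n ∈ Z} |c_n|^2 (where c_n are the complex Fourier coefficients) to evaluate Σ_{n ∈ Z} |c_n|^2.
Σ |c_n|^2 = 41/2

Parseval equates the L^2 energy of f (normalised by 1/(2π)) with the ℓ^2 sum of its Fourier coefficients: (1/(2π)) ∫_0^{2π} |f|^2 = Σ |c_n|^2.
Compute the left side: (1/(2π)) [∫_0^π 4^2 dx + ∫_π^{2π} (-5)^2 dx] = (1/(2π)) · (16π + 25π) = (16 + 25)/2 = 41/2.
So Σ_{n ∈ Z} |c_n|^2 = 41/2.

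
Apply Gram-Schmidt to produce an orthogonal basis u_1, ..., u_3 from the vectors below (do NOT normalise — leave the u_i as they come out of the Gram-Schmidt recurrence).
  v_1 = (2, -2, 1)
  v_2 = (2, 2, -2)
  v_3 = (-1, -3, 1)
Orthogonal basis:
  u_1 = (2, -2, 1)
  u_2 = (22/9, 14/9, -16/9)
  u_3 = (-3/13, -9/13, -12/13)

Apply the Gram-Schmidt recurrence
  u_1 = v_1
  u_i = v_i − Σ_{j<i} ((v_i · u_j) / (u_j · u_j)) · u_j.

Step by step this gives:
  u_1 = (2, -2, 1)
  u_2 = (22/9, 14/9, -16/9)
  u_3 = (-3/13, -9/13, -12/13)

Orthogonality check:
  u_2 · u_1 = 0 (should be 0)
  u_3 · u_1 = 0 (should be 0)
  u_3 · u_2 = 0 (should be 0)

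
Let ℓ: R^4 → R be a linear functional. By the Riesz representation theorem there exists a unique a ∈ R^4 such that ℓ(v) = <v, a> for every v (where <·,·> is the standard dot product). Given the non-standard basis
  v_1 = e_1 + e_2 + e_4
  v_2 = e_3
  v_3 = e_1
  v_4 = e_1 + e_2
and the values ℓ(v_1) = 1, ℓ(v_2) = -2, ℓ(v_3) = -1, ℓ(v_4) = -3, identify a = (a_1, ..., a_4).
a = (-1, -2, -2, 4)

Write a = (a_1, ..., a_4) in the standard basis. For each basis vector v_i, ℓ(v_i) = <v_i, a> is a linear equation in the a_j's. Collect the n equations into a matrix system V a = ℓ, where row i of V is v_i (expressed in the standard basis). Since V is invertible (lower-triangular with 1s on the diagonal, up to permutation), solve by back-substitution:
  V =
[[1, 1, 0, 1],
 [0, 0, 1, 0],
 [1, 0, 0, 0],
 [1, 1, 0, 0]]
  V a = (1, -2, -1, -3)
Solving gives a = (-1, -2, -2, 4).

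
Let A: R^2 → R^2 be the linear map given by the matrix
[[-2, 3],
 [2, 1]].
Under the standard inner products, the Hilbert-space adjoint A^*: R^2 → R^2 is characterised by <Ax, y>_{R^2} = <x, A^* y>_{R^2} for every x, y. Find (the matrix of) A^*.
A^* = A^T =
[[-2, 2],
 [3, 1]]

For real matrices with standard dot products, the defining identity <Ax, y> = <x, A^* y> gives (Ax)^T y = x^T (A^*) y, i.e. x^T A^T y = x^T (A^*) y. Since this holds for all x, y, we must have A^* = A^T. Therefore
A^* =
[[-2, 2],
 [3, 1]].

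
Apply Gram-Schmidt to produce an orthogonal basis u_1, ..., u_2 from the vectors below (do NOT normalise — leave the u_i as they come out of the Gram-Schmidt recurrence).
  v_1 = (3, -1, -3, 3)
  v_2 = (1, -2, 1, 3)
Orthogonal basis:
  u_1 = (3, -1, -3, 3)
  u_2 = (-5/28, -45/28, 61/28, 51/28)

Apply the Gram-Schmidt recurrence
  u_1 = v_1
  u_i = v_i − Σ_{j<i} ((v_i · u_j) / (u_j · u_j)) · u_j.

Step by step this gives:
  u_1 = (3, -1, -3, 3)
  u_2 = (-5/28, -45/28, 61/28, 51/28)

Orthogonality check:
  u_2 · u_1 = 0 (should be 0)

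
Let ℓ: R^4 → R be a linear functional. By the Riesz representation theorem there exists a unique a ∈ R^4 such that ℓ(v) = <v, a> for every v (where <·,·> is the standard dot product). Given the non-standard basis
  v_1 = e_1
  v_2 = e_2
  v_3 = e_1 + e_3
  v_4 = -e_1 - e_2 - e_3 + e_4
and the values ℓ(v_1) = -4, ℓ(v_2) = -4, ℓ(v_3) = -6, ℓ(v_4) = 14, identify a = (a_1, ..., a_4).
a = (-4, -4, -2, 4)

Write a = (a_1, ..., a_4) in the standard basis. For each basis vector v_i, ℓ(v_i) = <v_i, a> is a linear equation in the a_j's. Collect the n equations into a matrix system V a = ℓ, where row i of V is v_i (expressed in the standard basis). Since V is invertible (lower-triangular with 1s on the diagonal, up to permutation), solve by back-substitution:
  V =
[[1, 0, 0, 0],
 [0, 1, 0, 0],
 [1, 0, 1, 0],
 [-1, -1, -1, 1]]
  V a = (-4, -4, -6, 14)
Solving gives a = (-4, -4, -2, 4).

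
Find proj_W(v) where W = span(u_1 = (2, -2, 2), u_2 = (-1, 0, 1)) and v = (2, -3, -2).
proj_W(v) = (3, -1, -1)

Set up U = [u_1 | ... | u_2] ∈ R^(3×2). The projector onto W = col(U) is P = U (U^T U)^(-1) U^T.
Compute U^T U =
  [12, 0]
  [0, 2],
and U^T v = (6, -4).
Solve U^T U · c = U^T v for the coefficients: c = (1/2, -2). The projection is proj_W(v) = U c.
Check: (v - proj_W(v)) · u_1 = 0  (should be 0).
Check: (v - proj_W(v)) · u_2 = 0  (should be 0).
Result: proj_W(v) = (3, -1, -1).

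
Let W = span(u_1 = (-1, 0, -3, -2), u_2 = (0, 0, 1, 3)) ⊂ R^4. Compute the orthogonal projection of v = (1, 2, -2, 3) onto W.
proj_W(v) = (-53/59, 0, -70/59, 161/59)

Set up U = [u_1 | ... | u_2] ∈ R^(4×2). The projector onto W = col(U) is P = U (U^T U)^(-1) U^T.
Compute U^T U =
  [14, -9]
  [-9, 10],
and U^T v = (-1, 7).
Solve U^T U · c = U^T v for the coefficients: c = (53/59, 89/59). The projection is proj_W(v) = U c.
Check: (v - proj_W(v)) · u_1 = 0  (should be 0).
Check: (v - proj_W(v)) · u_2 = 0  (should be 0).
Result: proj_W(v) = (-53/59, 0, -70/59, 161/59).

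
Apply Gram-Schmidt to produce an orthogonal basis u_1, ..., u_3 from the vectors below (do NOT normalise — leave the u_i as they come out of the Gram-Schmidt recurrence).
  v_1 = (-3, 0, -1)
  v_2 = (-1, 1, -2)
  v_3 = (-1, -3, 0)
Orthogonal basis:
  u_1 = (-3, 0, -1)
  u_2 = (1/2, 1, -3/2)
  u_3 = (2/5, -2, -6/5)

Apply the Gram-Schmidt recurrence
  u_1 = v_1
  u_i = v_i − Σ_{j<i} ((v_i · u_j) / (u_j · u_j)) · u_j.

Step by step this gives:
  u_1 = (-3, 0, -1)
  u_2 = (1/2, 1, -3/2)
  u_3 = (2/5, -2, -6/5)

Orthogonality check:
  u_2 · u_1 = 0 (should be 0)
  u_3 · u_1 = 0 (should be 0)
  u_3 · u_2 = 0 (should be 0)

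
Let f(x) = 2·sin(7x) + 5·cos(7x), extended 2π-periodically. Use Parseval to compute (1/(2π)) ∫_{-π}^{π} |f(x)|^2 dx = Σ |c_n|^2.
Σ |c_n|^2 = 29/2

Expand |f|^2 and use orthogonality of {sin(nx), cos(mx)} on [-π, π]:
  ∫_{-π}^{π} sin(nx)^2 dx = π, ∫ cos(mx)^2 dx = π, and cross terms integrate to 0.
So ∫_{-π}^{π} f(x)^2 dx = 2^2 · π + 5^2 · π = (4 + 25)π.
Divide by 2π: (4 + 25)/2 = 29/2.
By Parseval, this equals Σ |c_n|^2.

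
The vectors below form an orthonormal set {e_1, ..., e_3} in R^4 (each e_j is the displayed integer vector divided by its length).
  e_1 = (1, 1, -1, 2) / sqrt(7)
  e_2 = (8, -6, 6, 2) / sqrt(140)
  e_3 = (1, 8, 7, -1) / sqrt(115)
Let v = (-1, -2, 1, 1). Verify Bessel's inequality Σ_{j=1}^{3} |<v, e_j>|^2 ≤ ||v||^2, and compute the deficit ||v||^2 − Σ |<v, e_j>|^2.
Σ |<v, e_j>|^2 = 61/23; ||v||^2 = 7; deficit = 100/23

Write each e_j = u_j / sqrt(<u_j, u_j>) where u_j is the displayed integer vector. Then <v, e_j> = <v, u_j> / sqrt(<u_j, u_j>), so |<v, e_j>|^2 = <v, u_j>^2 / <u_j, u_j>.
Coefficients: <v, e_1> = -2/sqrt(7), <v, e_2> = 12/sqrt(140), <v, e_3> = -11/sqrt(115).
Square and sum: Σ |<v, e_j>|^2 = 61/23.
Compute ||v||^2 = v·v = 7.
Deficit = 7 − 61/23 = 100/23 ≥ 0, confirming Bessel's inequality. (The deficit equals ||v − Σ <v,e_j> e_j||^2, the squared distance from v to span{e_j}.)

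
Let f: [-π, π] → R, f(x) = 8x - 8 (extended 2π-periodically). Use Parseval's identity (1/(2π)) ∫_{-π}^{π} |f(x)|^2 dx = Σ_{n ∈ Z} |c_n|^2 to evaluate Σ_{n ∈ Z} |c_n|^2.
Σ |c_n|^2 = 64π^2/3 + 64

Expand and integrate term by term over [-π, π]:
  ∫ (8x)^2 dx = 64·(2π^3/3); ∫ 2·8·(-8)·x dx = 0 (odd integrand); ∫ (-8)^2 dx = 64·2π.
So (1/(2π)) ∫_{-π}^{π} (8x - 8)^2 dx = 64π^2/3 + 64 = 64π^2/3 + 64.
Parseval ⇒ Σ |c_n|^2 = 64π^2/3 + 64.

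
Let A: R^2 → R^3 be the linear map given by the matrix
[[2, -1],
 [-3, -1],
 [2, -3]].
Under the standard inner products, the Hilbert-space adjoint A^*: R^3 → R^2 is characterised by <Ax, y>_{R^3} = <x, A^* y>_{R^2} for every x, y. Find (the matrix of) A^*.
A^* = A^T =
[[2, -3, 2],
 [-1, -1, -3]]

For real matrices with standard dot products, the defining identity <Ax, y> = <x, A^* y> gives (Ax)^T y = x^T (A^*) y, i.e. x^T A^T y = x^T (A^*) y. Since this holds for all x, y, we must have A^* = A^T. Therefore
A^* =
[[2, -3, 2],
 [-1, -1, -3]].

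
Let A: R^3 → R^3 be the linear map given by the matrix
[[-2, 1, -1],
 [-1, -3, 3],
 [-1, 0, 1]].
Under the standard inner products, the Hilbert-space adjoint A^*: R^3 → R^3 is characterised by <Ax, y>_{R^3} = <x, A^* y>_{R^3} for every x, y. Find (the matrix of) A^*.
A^* = A^T =
[[-2, -1, -1],
 [1, -3, 0],
 [-1, 3, 1]]

For real matrices with standard dot products, the defining identity <Ax, y> = <x, A^* y> gives (Ax)^T y = x^T (A^*) y, i.e. x^T A^T y = x^T (A^*) y. Since this holds for all x, y, we must have A^* = A^T. Therefore
A^* =
[[-2, -1, -1],
 [1, -3, 0],
 [-1, 3, 1]].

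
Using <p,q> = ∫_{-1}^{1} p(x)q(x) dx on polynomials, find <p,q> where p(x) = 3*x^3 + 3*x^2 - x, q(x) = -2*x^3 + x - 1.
<p,q> = -50/21

Expand the product: p(x)·q(x) = -6*x^6 - 6*x^5 + 5*x^4 - 4*x^2 + x.
∫_{-1}^{1} of each monomial x^k gives [2/(k+1) if k even, 0 if k odd]. Integrating term-by-term (or equivalently evaluating the antiderivative F(x) = -6*x^7/7 - x^6 + x^5 - 4*x^3/3 + x^2/2 at the endpoints):
  F(1) − F(−1) = -71/42 − (29/42) = -50/21.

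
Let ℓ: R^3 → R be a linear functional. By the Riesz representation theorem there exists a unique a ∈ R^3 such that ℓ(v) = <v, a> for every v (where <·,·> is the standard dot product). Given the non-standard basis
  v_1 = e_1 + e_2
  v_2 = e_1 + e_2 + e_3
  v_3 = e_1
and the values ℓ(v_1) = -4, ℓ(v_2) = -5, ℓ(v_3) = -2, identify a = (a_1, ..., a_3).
a = (-2, -2, -1)

Write a = (a_1, ..., a_3) in the standard basis. For each basis vector v_i, ℓ(v_i) = <v_i, a> is a linear equation in the a_j's. Collect the n equations into a matrix system V a = ℓ, where row i of V is v_i (expressed in the standard basis). Since V is invertible (lower-triangular with 1s on the diagonal, up to permutation), solve by back-substitution:
  V =
[[1, 1, 0],
 [1, 1, 1],
 [1, 0, 0]]
  V a = (-4, -5, -2)
Solving gives a = (-2, -2, -1).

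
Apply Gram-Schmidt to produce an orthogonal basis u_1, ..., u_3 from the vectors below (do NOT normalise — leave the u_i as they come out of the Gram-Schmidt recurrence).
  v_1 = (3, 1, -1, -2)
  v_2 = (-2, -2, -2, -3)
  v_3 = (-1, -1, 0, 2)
Orthogonal basis:
  u_1 = (3, 1, -1, -2)
  u_2 = (-2, -2, -2, -3)
  u_3 = (43/105, -23/35, -76/105, 68/105)

Apply the Gram-Schmidt recurrence
  u_1 = v_1
  u_i = v_i − Σ_{j<i} ((v_i · u_j) / (u_j · u_j)) · u_j.

Step by step this gives:
  u_1 = (3, 1, -1, -2)
  u_2 = (-2, -2, -2, -3)
  u_3 = (43/105, -23/35, -76/105, 68/105)

Orthogonality check:
  u_2 · u_1 = 0 (should be 0)
  u_3 · u_1 = 0 (should be 0)
  u_3 · u_2 = 0 (should be 0)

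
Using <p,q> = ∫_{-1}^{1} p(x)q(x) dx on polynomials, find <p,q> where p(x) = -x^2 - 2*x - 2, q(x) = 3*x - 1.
<p,q> = 2/3

Expand the product: p(x)·q(x) = -3*x^3 - 5*x^2 - 4*x + 2.
∫_{-1}^{1} of each monomial x^k gives [2/(k+1) if k even, 0 if k odd]. Integrating term-by-term (or equivalently evaluating the antiderivative F(x) = -3*x^4/4 - 5*x^3/3 - 2*x^2 + 2*x at the endpoints):
  F(1) − F(−1) = -29/12 − (-37/12) = 2/3.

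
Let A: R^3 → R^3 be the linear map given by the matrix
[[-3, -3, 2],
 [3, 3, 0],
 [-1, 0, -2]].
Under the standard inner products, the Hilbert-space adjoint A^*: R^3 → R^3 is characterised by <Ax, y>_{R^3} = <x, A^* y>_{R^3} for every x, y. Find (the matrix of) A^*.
A^* = A^T =
[[-3, 3, -1],
 [-3, 3, 0],
 [2, 0, -2]]

For real matrices with standard dot products, the defining identity <Ax, y> = <x, A^* y> gives (Ax)^T y = x^T (A^*) y, i.e. x^T A^T y = x^T (A^*) y. Since this holds for all x, y, we must have A^* = A^T. Therefore
A^* =
[[-3, 3, -1],
 [-3, 3, 0],
 [2, 0, -2]].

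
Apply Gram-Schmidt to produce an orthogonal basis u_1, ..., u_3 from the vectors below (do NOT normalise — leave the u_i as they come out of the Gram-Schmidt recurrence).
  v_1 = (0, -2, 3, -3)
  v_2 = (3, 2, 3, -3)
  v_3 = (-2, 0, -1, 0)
Orthogonal basis:
  u_1 = (0, -2, 3, -3)
  u_2 = (3, 36/11, 12/11, -12/11)
  u_3 = (-28/27, 7/9, -13/54, -41/54)

Apply the Gram-Schmidt recurrence
  u_1 = v_1
  u_i = v_i − Σ_{j<i} ((v_i · u_j) / (u_j · u_j)) · u_j.

Step by step this gives:
  u_1 = (0, -2, 3, -3)
  u_2 = (3, 36/11, 12/11, -12/11)
  u_3 = (-28/27, 7/9, -13/54, -41/54)

Orthogonality check:
  u_2 · u_1 = 0 (should be 0)
  u_3 · u_1 = 0 (should be 0)
  u_3 · u_2 = 0 (should be 0)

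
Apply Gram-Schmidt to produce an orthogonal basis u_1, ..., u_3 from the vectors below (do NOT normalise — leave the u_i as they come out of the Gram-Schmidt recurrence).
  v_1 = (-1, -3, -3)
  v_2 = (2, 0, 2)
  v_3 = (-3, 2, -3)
Orthogonal basis:
  u_1 = (-1, -3, -3)
  u_2 = (30/19, -24/19, 14/19)
  u_3 = (6/11, 4/11, -6/11)

Apply the Gram-Schmidt recurrence
  u_1 = v_1
  u_i = v_i − Σ_{j<i} ((v_i · u_j) / (u_j · u_j)) · u_j.

Step by step this gives:
  u_1 = (-1, -3, -3)
  u_2 = (30/19, -24/19, 14/19)
  u_3 = (6/11, 4/11, -6/11)

Orthogonality check:
  u_2 · u_1 = 0 (should be 0)
  u_3 · u_1 = 0 (should be 0)
  u_3 · u_2 = 0 (should be 0)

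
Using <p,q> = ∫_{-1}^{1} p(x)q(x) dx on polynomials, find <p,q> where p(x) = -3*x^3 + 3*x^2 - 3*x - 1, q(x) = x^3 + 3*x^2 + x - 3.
<p,q> = -128/35

Expand the product: p(x)·q(x) = -3*x^6 - 6*x^5 + 3*x^4 + 2*x^3 - 15*x^2 + 8*x + 3.
∫_{-1}^{1} of each monomial x^k gives [2/(k+1) if k even, 0 if k odd]. Integrating term-by-term (or equivalently evaluating the antiderivative F(x) = -3*x^7/7 - x^6 + 3*x^5/5 + x^4/2 - 5*x^3 + 4*x^2 + 3*x at the endpoints):
  F(1) − F(−1) = 117/70 − (373/70) = -128/35.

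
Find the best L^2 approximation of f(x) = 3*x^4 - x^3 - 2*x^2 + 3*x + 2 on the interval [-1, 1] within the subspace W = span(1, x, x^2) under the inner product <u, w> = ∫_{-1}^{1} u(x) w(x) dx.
g(x) = 4*x^2/7 + 12*x/5 + 61/35

The best approximation g ∈ W is the orthogonal projection of f onto W. Writing g = a_0 + a_1 x + a_2 x^2, the coefficients solve the normal equations G · a = b where
  G_{ij} = <φ_i, φ_j> and b_i = <f, φ_i>, with φ_0 = 1, φ_1 = x, φ_2 = x^2.
G =
  [2, 0, 2/3]
  [0, 2/3, 0]
  [2/3, 0, 2/5],
b = (58/15, 8/5, 146/105).
Solving gives a_0 = 61/35, a_1 = 12/5, a_2 = 4/7, so
  g(x) = 4*x^2/7 + 12*x/5 + 61/35.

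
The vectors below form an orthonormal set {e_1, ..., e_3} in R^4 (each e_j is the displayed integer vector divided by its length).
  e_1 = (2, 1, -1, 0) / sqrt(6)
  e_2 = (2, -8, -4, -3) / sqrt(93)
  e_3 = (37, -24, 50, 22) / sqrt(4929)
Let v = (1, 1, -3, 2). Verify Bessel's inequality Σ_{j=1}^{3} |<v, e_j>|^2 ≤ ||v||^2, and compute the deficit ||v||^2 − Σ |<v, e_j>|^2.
Σ |<v, e_j>|^2 = 411/53; ||v||^2 = 15; deficit = 384/53

Write each e_j = u_j / sqrt(<u_j, u_j>) where u_j is the displayed integer vector. Then <v, e_j> = <v, u_j> / sqrt(<u_j, u_j>), so |<v, e_j>|^2 = <v, u_j>^2 / <u_j, u_j>.
Coefficients: <v, e_1> = 6/sqrt(6), <v, e_2> = 0/sqrt(93), <v, e_3> = -93/sqrt(4929).
Square and sum: Σ |<v, e_j>|^2 = 411/53.
Compute ||v||^2 = v·v = 15.
Deficit = 15 − 411/53 = 384/53 ≥ 0, confirming Bessel's inequality. (The deficit equals ||v − Σ <v,e_j> e_j||^2, the squared distance from v to span{e_j}.)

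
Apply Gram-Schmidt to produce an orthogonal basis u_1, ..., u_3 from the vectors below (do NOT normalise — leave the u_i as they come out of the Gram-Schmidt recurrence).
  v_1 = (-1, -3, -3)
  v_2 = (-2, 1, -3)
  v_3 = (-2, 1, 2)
Orthogonal basis:
  u_1 = (-1, -3, -3)
  u_2 = (-30/19, 43/19, -33/19)
  u_3 = (-210/101, -105/202, 245/202)

Apply the Gram-Schmidt recurrence
  u_1 = v_1
  u_i = v_i − Σ_{j<i} ((v_i · u_j) / (u_j · u_j)) · u_j.

Step by step this gives:
  u_1 = (-1, -3, -3)
  u_2 = (-30/19, 43/19, -33/19)
  u_3 = (-210/101, -105/202, 245/202)

Orthogonality check:
  u_2 · u_1 = 0 (should be 0)
  u_3 · u_1 = 0 (should be 0)
  u_3 · u_2 = 0 (should be 0)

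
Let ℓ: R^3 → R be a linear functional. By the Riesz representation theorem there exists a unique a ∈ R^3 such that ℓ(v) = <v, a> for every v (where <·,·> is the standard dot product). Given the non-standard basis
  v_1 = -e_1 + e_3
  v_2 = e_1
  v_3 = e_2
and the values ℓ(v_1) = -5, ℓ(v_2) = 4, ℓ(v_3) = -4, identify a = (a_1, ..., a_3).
a = (4, -4, -1)

Write a = (a_1, ..., a_3) in the standard basis. For each basis vector v_i, ℓ(v_i) = <v_i, a> is a linear equation in the a_j's. Collect the n equations into a matrix system V a = ℓ, where row i of V is v_i (expressed in the standard basis). Since V is invertible (lower-triangular with 1s on the diagonal, up to permutation), solve by back-substitution:
  V =
[[-1, 0, 1],
 [1, 0, 0],
 [0, 1, 0]]
  V a = (-5, 4, -4)
Solving gives a = (4, -4, -1).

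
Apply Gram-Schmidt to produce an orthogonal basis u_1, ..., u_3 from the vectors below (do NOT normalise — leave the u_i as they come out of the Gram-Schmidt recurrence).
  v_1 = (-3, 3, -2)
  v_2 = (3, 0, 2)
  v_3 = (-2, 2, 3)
Orthogonal basis:
  u_1 = (-3, 3, -2)
  u_2 = (27/22, 39/22, 9/11)
  u_3 = (-2, 0, 3)

Apply the Gram-Schmidt recurrence
  u_1 = v_1
  u_i = v_i − Σ_{j<i} ((v_i · u_j) / (u_j · u_j)) · u_j.

Step by step this gives:
  u_1 = (-3, 3, -2)
  u_2 = (27/22, 39/22, 9/11)
  u_3 = (-2, 0, 3)

Orthogonality check:
  u_2 · u_1 = 0 (should be 0)
  u_3 · u_1 = 0 (should be 0)
  u_3 · u_2 = 0 (should be 0)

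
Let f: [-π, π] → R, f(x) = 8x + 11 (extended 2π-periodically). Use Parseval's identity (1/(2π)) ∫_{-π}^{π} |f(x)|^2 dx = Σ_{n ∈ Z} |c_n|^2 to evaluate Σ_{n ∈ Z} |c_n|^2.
Σ |c_n|^2 = 64π^2/3 + 121

Expand and integrate term by term over [-π, π]:
  ∫ (8x)^2 dx = 64·(2π^3/3); ∫ 2·8·(11)·x dx = 0 (odd integrand); ∫ 11^2 dx = 121·2π.
So (1/(2π)) ∫_{-π}^{π} (8x + 11)^2 dx = 64π^2/3 + 121 = 64π^2/3 + 121.
Parseval ⇒ Σ |c_n|^2 = 64π^2/3 + 121.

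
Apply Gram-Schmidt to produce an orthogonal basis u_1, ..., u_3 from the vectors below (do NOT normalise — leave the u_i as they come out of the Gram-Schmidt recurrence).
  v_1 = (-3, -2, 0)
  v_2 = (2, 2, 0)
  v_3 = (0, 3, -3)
Orthogonal basis:
  u_1 = (-3, -2, 0)
  u_2 = (-4/13, 6/13, 0)
  u_3 = (0, 0, -3)

Apply the Gram-Schmidt recurrence
  u_1 = v_1
  u_i = v_i − Σ_{j<i} ((v_i · u_j) / (u_j · u_j)) · u_j.

Step by step this gives:
  u_1 = (-3, -2, 0)
  u_2 = (-4/13, 6/13, 0)
  u_3 = (0, 0, -3)

Orthogonality check:
  u_2 · u_1 = 0 (should be 0)
  u_3 · u_1 = 0 (should be 0)
  u_3 · u_2 = 0 (should be 0)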